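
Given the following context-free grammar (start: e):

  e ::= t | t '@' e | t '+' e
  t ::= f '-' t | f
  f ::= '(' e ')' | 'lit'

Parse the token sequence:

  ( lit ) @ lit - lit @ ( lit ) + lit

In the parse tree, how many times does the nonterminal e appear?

[e [t [f ( [e [t [f lit]]] )]] @ [e [t [f lit] - [t [f lit]]] @ [e [t [f ( [e [t [f lit]]] )]] + [e [t [f lit]]]]]]

6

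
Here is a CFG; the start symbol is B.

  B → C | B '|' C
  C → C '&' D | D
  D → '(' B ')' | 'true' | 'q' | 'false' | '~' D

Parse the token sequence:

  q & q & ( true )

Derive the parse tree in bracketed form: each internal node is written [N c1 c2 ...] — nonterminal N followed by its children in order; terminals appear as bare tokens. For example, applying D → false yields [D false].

[B [C [C [C [D q]] & [D q]] & [D ( [B [C [D true]]] )]]]

B
C
C & D
C & D & D
D & D & D
q & D & D
q & q & D
q & q & ( B )
q & q & ( C )
q & q & ( D )
q & q & ( true )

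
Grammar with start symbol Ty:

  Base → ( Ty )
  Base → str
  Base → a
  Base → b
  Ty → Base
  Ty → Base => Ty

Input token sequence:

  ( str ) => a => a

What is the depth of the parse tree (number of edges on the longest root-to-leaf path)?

[Ty [Base ( [Ty [Base str]] )] => [Ty [Base a] => [Ty [Base a]]]]

4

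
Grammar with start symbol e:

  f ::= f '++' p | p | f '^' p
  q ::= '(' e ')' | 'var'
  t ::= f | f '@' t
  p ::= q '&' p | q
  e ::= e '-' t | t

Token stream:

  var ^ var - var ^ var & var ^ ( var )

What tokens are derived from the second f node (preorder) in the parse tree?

var

[e [e [t [f [f [p [q var]]] ^ [p [q var]]]]] - [t [f [f [f [p [q var]]] ^ [p [q var] & [p [q var]]]] ^ [p [q ( [e [t [f [p [q var]]]]] )]]]]]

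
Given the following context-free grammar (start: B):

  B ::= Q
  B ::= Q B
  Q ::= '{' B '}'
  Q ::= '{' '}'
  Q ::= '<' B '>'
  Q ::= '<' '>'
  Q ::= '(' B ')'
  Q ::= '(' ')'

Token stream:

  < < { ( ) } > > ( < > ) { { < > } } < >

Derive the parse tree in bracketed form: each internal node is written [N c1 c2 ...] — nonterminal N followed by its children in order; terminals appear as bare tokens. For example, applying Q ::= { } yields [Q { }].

[B [Q < [B [Q < [B [Q { [B [Q ( )]] }]] >]] >] [B [Q ( [B [Q < >]] )] [B [Q { [B [Q { [B [Q < >]] }]] }] [B [Q < >]]]]]

B
Q B
< B > B
< Q > B
< < B > > B
< < Q > > B
< < { B } > > B
< < { Q } > > B
< < { ( ) } > > B
< < { ( ) } > > Q B
< < { ( ) } > > ( B ) B
< < { ( ) } > > ( Q ) B
< < { ( ) } > > ( < > ) B
< < { ( ) } > > ( < > ) Q B
< < { ( ) } > > ( < > ) { B } B
< < { ( ) } > > ( < > ) { Q } B
< < { ( ) } > > ( < > ) { { B } } B
< < { ( ) } > > ( < > ) { { Q } } B
< < { ( ) } > > ( < > ) { { < > } } B
< < { ( ) } > > ( < > ) { { < > } } Q
< < { ( ) } > > ( < > ) { { < > } } < >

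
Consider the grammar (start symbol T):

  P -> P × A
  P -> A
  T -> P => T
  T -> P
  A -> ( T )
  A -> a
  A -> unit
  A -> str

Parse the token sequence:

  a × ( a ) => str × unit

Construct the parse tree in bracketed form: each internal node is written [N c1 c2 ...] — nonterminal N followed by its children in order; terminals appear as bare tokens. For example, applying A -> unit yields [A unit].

[T [P [P [A a]] × [A ( [T [P [A a]]] )]] => [T [P [P [A str]] × [A unit]]]]

T
P => T
P × A => T
A × A => T
a × A => T
a × ( T ) => T
a × ( P ) => T
a × ( A ) => T
a × ( a ) => T
a × ( a ) => P
a × ( a ) => P × A
a × ( a ) => A × A
a × ( a ) => str × A
a × ( a ) => str × unit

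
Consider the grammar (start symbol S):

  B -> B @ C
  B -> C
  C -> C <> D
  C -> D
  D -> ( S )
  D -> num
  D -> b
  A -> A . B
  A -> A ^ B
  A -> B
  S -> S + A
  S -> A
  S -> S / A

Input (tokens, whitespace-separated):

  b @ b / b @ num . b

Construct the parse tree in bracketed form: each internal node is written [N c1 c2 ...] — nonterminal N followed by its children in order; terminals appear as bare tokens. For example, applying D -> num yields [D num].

S
S / A
A / A
B / A
B @ C / A
C @ C / A
D @ C / A
b @ C / A
b @ D / A
b @ b / A
b @ b / A . B
b @ b / B . B
b @ b / B @ C . B
b @ b / C @ C . B
b @ b / D @ C . B
b @ b / b @ C . B
b @ b / b @ D . B
b @ b / b @ num . B
b @ b / b @ num . C
b @ b / b @ num . D
b @ b / b @ num . b

[S [S [A [B [B [C [D b]]] @ [C [D b]]]]] / [A [A [B [B [C [D b]]] @ [C [D num]]]] . [B [C [D b]]]]]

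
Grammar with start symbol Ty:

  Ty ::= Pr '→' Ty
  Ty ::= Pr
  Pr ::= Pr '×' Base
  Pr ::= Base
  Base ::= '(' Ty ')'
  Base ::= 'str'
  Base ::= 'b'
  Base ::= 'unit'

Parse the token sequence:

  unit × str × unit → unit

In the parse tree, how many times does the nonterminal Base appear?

[Ty [Pr [Pr [Pr [Base unit]] × [Base str]] × [Base unit]] → [Ty [Pr [Base unit]]]]

4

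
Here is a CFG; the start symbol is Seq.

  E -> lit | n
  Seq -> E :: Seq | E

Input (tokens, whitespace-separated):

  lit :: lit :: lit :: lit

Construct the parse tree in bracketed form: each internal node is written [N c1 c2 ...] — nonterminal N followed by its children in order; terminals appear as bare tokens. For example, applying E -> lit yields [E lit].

[Seq [E lit] :: [Seq [E lit] :: [Seq [E lit] :: [Seq [E lit]]]]]

Seq
E :: Seq
lit :: Seq
lit :: E :: Seq
lit :: lit :: Seq
lit :: lit :: E :: Seq
lit :: lit :: lit :: Seq
lit :: lit :: lit :: E
lit :: lit :: lit :: lit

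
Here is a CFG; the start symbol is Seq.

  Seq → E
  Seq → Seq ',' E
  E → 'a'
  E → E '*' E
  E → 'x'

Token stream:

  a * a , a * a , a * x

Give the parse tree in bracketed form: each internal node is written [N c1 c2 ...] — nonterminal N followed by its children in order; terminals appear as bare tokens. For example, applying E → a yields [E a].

Seq
Seq , E
Seq , E , E
E , E , E
E * E , E , E
a * E , E , E
a * a , E , E
a * a , E * E , E
a * a , a * E , E
a * a , a * a , E
a * a , a * a , E * E
a * a , a * a , a * E
a * a , a * a , a * x

[Seq [Seq [Seq [E [E a] * [E a]]] , [E [E a] * [E a]]] , [E [E a] * [E x]]]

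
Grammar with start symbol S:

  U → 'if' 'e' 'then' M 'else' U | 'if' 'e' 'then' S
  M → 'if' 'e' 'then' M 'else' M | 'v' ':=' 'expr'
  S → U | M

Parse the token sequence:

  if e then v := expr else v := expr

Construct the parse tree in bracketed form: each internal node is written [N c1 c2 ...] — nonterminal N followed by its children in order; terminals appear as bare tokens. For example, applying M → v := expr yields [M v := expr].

[S [M if e then [M v := expr] else [M v := expr]]]

S
M
if e then M else M
if e then v := expr else M
if e then v := expr else v := expr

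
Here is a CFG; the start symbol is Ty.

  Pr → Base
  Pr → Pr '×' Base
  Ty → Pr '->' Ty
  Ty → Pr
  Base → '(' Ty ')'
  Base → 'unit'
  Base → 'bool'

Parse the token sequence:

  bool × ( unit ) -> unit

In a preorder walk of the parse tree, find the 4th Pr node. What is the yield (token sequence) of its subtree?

[Ty [Pr [Pr [Base bool]] × [Base ( [Ty [Pr [Base unit]]] )]] -> [Ty [Pr [Base unit]]]]

unit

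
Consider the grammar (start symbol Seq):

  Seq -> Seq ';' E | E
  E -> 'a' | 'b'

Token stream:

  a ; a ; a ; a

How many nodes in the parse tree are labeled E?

4

[Seq [Seq [Seq [Seq [E a]] ; [E a]] ; [E a]] ; [E a]]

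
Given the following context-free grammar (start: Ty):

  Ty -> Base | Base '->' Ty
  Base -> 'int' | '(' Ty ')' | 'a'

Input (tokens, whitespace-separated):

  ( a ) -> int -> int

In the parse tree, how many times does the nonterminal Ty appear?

[Ty [Base ( [Ty [Base a]] )] -> [Ty [Base int] -> [Ty [Base int]]]]

4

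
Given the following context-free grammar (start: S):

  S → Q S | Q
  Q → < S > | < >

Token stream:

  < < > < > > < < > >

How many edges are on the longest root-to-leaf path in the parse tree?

[S [Q < [S [Q < >] [S [Q < >]]] >] [S [Q < [S [Q < >]] >]]]

5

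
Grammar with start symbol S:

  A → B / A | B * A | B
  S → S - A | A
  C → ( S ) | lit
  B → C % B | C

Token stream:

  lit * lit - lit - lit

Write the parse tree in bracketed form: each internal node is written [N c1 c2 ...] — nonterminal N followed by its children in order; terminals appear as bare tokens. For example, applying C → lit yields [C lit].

[S [S [S [A [B [C lit]] * [A [B [C lit]]]]] - [A [B [C lit]]]] - [A [B [C lit]]]]

S
S - A
S - A - A
A - A - A
B * A - A - A
C * A - A - A
lit * A - A - A
lit * B - A - A
lit * C - A - A
lit * lit - A - A
lit * lit - B - A
lit * lit - C - A
lit * lit - lit - A
lit * lit - lit - B
lit * lit - lit - C
lit * lit - lit - lit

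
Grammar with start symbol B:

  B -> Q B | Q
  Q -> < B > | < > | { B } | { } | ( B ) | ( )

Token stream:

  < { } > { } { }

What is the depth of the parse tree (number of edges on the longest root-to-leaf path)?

4

[B [Q < [B [Q { }]] >] [B [Q { }] [B [Q { }]]]]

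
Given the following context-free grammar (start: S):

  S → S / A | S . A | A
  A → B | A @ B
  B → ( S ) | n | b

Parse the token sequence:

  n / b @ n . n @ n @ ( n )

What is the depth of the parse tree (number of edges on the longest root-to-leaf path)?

6

[S [S [S [A [B n]]] / [A [A [B b]] @ [B n]]] . [A [A [A [B n]] @ [B n]] @ [B ( [S [A [B n]]] )]]]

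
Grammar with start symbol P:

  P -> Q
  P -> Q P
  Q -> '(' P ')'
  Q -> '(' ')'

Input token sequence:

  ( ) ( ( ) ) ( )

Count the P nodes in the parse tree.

4

[P [Q ( )] [P [Q ( [P [Q ( )]] )] [P [Q ( )]]]]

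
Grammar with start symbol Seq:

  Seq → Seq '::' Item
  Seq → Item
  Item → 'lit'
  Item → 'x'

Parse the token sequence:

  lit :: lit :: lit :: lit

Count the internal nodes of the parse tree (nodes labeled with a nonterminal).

[Seq [Seq [Seq [Seq [Item lit]] :: [Item lit]] :: [Item lit]] :: [Item lit]]

8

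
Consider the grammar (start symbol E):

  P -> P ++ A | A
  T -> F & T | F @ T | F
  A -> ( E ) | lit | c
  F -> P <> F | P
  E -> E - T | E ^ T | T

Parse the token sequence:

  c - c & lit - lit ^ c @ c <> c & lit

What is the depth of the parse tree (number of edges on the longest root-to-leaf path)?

[E [E [E [E [T [F [P [A c]]]]] - [T [F [P [A c]]] & [T [F [P [A lit]]]]]] - [T [F [P [A lit]]]]] ^ [T [F [P [A c]]] @ [T [F [P [A c]] <> [F [P [A c]]]] & [T [F [P [A lit]]]]]]]

8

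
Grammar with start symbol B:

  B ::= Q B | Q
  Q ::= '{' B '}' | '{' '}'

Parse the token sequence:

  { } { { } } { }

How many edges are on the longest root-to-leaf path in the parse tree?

5

[B [Q { }] [B [Q { [B [Q { }]] }] [B [Q { }]]]]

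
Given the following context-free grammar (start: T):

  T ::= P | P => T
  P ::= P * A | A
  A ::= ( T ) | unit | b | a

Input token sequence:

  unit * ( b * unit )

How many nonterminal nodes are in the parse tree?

[T [P [P [A unit]] * [A ( [T [P [P [A b]] * [A unit]]] )]]]

10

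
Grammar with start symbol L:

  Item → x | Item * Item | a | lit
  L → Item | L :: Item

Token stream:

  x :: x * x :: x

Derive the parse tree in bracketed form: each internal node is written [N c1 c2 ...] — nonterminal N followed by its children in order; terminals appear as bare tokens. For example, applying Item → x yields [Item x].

L
L :: Item
L :: Item :: Item
Item :: Item :: Item
x :: Item :: Item
x :: Item * Item :: Item
x :: x * Item :: Item
x :: x * x :: Item
x :: x * x :: x

[L [L [L [Item x]] :: [Item [Item x] * [Item x]]] :: [Item x]]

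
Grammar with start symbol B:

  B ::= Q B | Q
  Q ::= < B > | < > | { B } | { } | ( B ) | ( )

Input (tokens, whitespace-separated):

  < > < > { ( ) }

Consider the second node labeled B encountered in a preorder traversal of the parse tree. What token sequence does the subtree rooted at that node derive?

[B [Q < >] [B [Q < >] [B [Q { [B [Q ( )]] }]]]]

< > { ( ) }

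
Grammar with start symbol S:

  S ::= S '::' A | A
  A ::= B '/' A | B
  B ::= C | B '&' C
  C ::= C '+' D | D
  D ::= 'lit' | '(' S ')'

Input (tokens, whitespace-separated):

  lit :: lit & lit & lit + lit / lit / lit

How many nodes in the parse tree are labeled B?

[S [S [A [B [C [D lit]]]]] :: [A [B [B [B [C [D lit]]] & [C [D lit]]] & [C [C [D lit]] + [D lit]]] / [A [B [C [D lit]]] / [A [B [C [D lit]]]]]]]

6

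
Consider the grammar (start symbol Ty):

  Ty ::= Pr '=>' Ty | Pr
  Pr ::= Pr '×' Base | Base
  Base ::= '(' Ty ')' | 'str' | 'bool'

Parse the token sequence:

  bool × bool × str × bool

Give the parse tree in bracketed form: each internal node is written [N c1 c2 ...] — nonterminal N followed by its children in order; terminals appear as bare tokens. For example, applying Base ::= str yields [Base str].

Ty
Pr
Pr × Base
Pr × Base × Base
Pr × Base × Base × Base
Base × Base × Base × Base
bool × Base × Base × Base
bool × bool × Base × Base
bool × bool × str × Base
bool × bool × str × bool

[Ty [Pr [Pr [Pr [Pr [Base bool]] × [Base bool]] × [Base str]] × [Base bool]]]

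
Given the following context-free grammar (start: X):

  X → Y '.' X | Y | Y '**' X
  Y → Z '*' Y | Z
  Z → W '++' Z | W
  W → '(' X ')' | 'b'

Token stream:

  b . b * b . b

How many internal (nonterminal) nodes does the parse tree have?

[X [Y [Z [W b]]] . [X [Y [Z [W b]] * [Y [Z [W b]]]] . [X [Y [Z [W b]]]]]]

15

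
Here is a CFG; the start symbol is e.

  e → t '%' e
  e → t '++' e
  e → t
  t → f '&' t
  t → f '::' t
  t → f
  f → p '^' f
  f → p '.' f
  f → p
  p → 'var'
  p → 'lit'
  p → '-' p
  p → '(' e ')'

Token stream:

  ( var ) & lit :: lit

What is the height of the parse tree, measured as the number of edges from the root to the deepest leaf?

8

[e [t [f [p ( [e [t [f [p var]]]] )]] & [t [f [p lit]] :: [t [f [p lit]]]]]]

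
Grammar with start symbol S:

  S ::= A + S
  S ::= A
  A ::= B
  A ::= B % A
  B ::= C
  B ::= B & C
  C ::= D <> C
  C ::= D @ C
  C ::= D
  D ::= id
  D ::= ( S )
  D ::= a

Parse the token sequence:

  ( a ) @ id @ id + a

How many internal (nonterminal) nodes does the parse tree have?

[S [A [B [C [D ( [S [A [B [C [D a]]]]] )] @ [C [D id] @ [C [D id]]]]]] + [S [A [B [C [D a]]]]]]

19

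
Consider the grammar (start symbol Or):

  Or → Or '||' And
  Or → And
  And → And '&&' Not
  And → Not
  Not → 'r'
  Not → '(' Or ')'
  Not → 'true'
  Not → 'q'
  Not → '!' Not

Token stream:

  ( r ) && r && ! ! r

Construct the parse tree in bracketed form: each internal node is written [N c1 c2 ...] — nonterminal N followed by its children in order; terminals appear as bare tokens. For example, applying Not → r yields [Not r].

[Or [And [And [And [Not ( [Or [And [Not r]]] )]] && [Not r]] && [Not ! [Not ! [Not r]]]]]

Or
And
And && Not
And && Not && Not
Not && Not && Not
( Or ) && Not && Not
( And ) && Not && Not
( Not ) && Not && Not
( r ) && Not && Not
( r ) && r && Not
( r ) && r && ! Not
( r ) && r && ! ! Not
( r ) && r && ! ! r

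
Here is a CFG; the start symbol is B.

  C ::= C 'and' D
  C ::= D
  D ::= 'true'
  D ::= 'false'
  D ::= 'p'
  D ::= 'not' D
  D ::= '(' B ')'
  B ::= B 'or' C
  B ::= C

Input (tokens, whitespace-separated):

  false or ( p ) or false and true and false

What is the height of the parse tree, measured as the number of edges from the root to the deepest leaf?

[B [B [B [C [D false]]] or [C [D ( [B [C [D p]]] )]]] or [C [C [C [D false]] and [D true]] and [D false]]]

7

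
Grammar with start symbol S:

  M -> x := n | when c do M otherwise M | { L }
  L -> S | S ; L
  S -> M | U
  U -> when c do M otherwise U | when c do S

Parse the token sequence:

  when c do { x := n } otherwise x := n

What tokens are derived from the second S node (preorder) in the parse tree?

x := n

[S [M when c do [M { [L [S [M x := n]]] }] otherwise [M x := n]]]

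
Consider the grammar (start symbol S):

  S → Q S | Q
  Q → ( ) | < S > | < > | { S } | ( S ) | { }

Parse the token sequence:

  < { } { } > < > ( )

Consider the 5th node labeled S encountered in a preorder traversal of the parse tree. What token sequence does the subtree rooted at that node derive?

( )

[S [Q < [S [Q { }] [S [Q { }]]] >] [S [Q < >] [S [Q ( )]]]]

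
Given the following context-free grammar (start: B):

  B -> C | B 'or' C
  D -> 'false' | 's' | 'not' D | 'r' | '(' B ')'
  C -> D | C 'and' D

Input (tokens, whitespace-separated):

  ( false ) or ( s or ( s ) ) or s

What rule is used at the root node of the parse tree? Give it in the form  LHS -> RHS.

B -> B 'or' C

[B [B [B [C [D ( [B [C [D false]]] )]]] or [C [D ( [B [B [C [D s]]] or [C [D ( [B [C [D s]]] )]]] )]]] or [C [D s]]]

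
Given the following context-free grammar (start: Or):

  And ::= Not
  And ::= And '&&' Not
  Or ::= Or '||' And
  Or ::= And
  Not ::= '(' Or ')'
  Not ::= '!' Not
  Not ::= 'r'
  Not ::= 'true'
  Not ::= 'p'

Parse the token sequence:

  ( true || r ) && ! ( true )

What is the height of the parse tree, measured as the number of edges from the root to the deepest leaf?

8

[Or [And [And [Not ( [Or [Or [And [Not true]]] || [And [Not r]]] )]] && [Not ! [Not ( [Or [And [Not true]]] )]]]]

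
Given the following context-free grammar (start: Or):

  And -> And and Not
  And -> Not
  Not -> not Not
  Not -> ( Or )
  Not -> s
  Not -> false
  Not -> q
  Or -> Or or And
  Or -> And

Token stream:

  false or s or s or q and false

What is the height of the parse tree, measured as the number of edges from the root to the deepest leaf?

[Or [Or [Or [Or [And [Not false]]] or [And [Not s]]] or [And [Not s]]] or [And [And [Not q]] and [Not false]]]

6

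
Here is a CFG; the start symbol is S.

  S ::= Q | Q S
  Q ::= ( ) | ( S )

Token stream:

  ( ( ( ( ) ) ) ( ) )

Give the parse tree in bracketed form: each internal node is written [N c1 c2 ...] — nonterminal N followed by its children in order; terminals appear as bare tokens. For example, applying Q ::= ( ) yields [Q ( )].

S
Q
( S )
( Q S )
( ( S ) S )
( ( Q ) S )
( ( ( S ) ) S )
( ( ( Q ) ) S )
( ( ( ( ) ) ) S )
( ( ( ( ) ) ) Q )
( ( ( ( ) ) ) ( ) )

[S [Q ( [S [Q ( [S [Q ( [S [Q ( )]] )]] )] [S [Q ( )]]] )]]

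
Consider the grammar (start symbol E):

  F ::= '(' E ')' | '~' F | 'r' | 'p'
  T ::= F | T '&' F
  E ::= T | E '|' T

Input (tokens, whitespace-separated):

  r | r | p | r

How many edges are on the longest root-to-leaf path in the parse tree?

6

[E [E [E [E [T [F r]]] | [T [F r]]] | [T [F p]]] | [T [F r]]]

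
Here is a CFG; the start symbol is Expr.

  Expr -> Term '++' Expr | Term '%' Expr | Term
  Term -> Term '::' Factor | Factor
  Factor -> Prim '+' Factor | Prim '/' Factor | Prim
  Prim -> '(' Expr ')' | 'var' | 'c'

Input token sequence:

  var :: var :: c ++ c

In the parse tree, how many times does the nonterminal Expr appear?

[Expr [Term [Term [Term [Factor [Prim var]]] :: [Factor [Prim var]]] :: [Factor [Prim c]]] ++ [Expr [Term [Factor [Prim c]]]]]

2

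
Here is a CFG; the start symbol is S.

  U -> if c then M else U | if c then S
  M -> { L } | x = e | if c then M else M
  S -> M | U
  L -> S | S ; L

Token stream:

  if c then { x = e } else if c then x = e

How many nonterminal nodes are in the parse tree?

9

[S [U if c then [M { [L [S [M x = e]]] }] else [U if c then [S [M x = e]]]]]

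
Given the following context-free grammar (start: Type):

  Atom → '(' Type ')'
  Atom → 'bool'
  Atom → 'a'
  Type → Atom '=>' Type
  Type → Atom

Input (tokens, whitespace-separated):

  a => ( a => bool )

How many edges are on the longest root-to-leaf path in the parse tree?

6

[Type [Atom a] => [Type [Atom ( [Type [Atom a] => [Type [Atom bool]]] )]]]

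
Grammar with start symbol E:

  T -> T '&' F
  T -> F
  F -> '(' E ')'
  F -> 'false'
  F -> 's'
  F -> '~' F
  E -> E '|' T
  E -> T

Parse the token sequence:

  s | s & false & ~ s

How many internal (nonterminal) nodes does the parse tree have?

11

[E [E [T [F s]]] | [T [T [T [F s]] & [F false]] & [F ~ [F s]]]]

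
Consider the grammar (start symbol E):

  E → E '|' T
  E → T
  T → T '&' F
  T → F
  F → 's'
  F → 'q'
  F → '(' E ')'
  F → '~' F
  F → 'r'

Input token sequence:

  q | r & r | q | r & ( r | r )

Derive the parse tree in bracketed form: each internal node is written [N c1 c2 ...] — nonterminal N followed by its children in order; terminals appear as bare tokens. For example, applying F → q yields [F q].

E
E | T
E | T | T
E | T | T | T
T | T | T | T
F | T | T | T
q | T | T | T
q | T & F | T | T
q | F & F | T | T
q | r & F | T | T
q | r & r | T | T
q | r & r | F | T
q | r & r | q | T
q | r & r | q | T & F
q | r & r | q | F & F
q | r & r | q | r & F
q | r & r | q | r & ( E )
q | r & r | q | r & ( E | T )
q | r & r | q | r & ( T | T )
q | r & r | q | r & ( F | T )
q | r & r | q | r & ( r | T )
q | r & r | q | r & ( r | F )
q | r & r | q | r & ( r | r )

[E [E [E [E [T [F q]]] | [T [T [F r]] & [F r]]] | [T [F q]]] | [T [T [F r]] & [F ( [E [E [T [F r]]] | [T [F r]]] )]]]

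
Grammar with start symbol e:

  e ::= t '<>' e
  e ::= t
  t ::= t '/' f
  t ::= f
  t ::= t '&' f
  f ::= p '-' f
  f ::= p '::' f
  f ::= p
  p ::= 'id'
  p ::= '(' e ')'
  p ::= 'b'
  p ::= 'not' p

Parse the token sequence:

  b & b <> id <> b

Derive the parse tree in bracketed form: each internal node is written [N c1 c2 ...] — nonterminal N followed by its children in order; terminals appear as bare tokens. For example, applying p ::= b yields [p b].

[e [t [t [f [p b]]] & [f [p b]]] <> [e [t [f [p id]]] <> [e [t [f [p b]]]]]]

e
t <> e
t & f <> e
f & f <> e
p & f <> e
b & f <> e
b & p <> e
b & b <> e
b & b <> t <> e
b & b <> f <> e
b & b <> p <> e
b & b <> id <> e
b & b <> id <> t
b & b <> id <> f
b & b <> id <> p
b & b <> id <> b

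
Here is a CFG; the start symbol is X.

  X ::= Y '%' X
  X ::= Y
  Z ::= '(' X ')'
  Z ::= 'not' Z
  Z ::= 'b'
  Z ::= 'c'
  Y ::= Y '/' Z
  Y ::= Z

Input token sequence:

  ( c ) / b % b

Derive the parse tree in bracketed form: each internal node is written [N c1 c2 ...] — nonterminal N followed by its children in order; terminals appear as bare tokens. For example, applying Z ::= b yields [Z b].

X
Y % X
Y / Z % X
Z / Z % X
( X ) / Z % X
( Y ) / Z % X
( Z ) / Z % X
( c ) / Z % X
( c ) / b % X
( c ) / b % Y
( c ) / b % Z
( c ) / b % b

[X [Y [Y [Z ( [X [Y [Z c]]] )]] / [Z b]] % [X [Y [Z b]]]]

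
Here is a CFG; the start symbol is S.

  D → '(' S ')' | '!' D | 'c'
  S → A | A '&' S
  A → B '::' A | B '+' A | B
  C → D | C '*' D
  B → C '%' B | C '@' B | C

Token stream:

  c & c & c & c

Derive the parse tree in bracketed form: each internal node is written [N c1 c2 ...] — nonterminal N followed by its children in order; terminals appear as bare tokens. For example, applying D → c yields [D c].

S
A & S
B & S
C & S
D & S
c & S
c & A & S
c & B & S
c & C & S
c & D & S
c & c & S
c & c & A & S
c & c & B & S
c & c & C & S
c & c & D & S
c & c & c & S
c & c & c & A
c & c & c & B
c & c & c & C
c & c & c & D
c & c & c & c

[S [A [B [C [D c]]]] & [S [A [B [C [D c]]]] & [S [A [B [C [D c]]]] & [S [A [B [C [D c]]]]]]]]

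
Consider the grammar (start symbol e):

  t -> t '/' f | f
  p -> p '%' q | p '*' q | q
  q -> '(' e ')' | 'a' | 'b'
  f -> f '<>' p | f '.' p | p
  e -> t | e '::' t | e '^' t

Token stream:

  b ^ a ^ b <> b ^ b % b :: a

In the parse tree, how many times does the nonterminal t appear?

5

[e [e [e [e [e [t [f [p [q b]]]]] ^ [t [f [p [q a]]]]] ^ [t [f [f [p [q b]]] <> [p [q b]]]]] ^ [t [f [p [p [q b]] % [q b]]]]] :: [t [f [p [q a]]]]]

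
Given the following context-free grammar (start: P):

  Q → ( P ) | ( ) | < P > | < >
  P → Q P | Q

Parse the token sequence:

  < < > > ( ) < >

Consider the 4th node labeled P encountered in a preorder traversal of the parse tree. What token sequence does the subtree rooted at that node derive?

[P [Q < [P [Q < >]] >] [P [Q ( )] [P [Q < >]]]]

< >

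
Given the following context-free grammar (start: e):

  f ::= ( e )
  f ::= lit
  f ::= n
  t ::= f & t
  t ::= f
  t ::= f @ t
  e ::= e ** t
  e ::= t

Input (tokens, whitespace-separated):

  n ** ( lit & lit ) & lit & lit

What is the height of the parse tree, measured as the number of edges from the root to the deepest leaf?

[e [e [t [f n]]] ** [t [f ( [e [t [f lit] & [t [f lit]]]] )] & [t [f lit] & [t [f lit]]]]]

7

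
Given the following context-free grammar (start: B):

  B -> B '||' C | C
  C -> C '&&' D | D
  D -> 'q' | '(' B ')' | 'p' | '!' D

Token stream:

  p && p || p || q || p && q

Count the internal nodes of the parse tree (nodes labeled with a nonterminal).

[B [B [B [B [C [C [D p]] && [D p]]] || [C [D p]]] || [C [D q]]] || [C [C [D p]] && [D q]]]

16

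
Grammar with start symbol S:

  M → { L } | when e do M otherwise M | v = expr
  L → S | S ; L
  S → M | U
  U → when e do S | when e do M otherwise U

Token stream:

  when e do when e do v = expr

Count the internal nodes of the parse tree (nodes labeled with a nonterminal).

6

[S [U when e do [S [U when e do [S [M v = expr]]]]]]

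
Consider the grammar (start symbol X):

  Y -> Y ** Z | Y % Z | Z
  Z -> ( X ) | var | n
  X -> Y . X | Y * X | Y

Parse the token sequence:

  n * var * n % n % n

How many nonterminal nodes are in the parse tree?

[X [Y [Z n]] * [X [Y [Z var]] * [X [Y [Y [Y [Z n]] % [Z n]] % [Z n]]]]]

13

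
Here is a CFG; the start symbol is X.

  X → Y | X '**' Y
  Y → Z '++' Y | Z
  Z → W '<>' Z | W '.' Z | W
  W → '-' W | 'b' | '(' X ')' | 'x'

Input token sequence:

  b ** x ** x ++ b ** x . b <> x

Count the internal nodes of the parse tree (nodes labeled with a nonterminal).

23

[X [X [X [X [Y [Z [W b]]]] ** [Y [Z [W x]]]] ** [Y [Z [W x]] ++ [Y [Z [W b]]]]] ** [Y [Z [W x] . [Z [W b] <> [Z [W x]]]]]]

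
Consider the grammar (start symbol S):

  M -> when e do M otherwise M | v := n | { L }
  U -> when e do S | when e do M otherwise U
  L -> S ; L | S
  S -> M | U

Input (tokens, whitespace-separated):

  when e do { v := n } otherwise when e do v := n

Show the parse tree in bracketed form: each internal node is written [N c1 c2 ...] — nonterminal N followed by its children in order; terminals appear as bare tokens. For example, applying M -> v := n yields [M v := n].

S
U
when e do M otherwise U
when e do { L } otherwise U
when e do { S } otherwise U
when e do { M } otherwise U
when e do { v := n } otherwise U
when e do { v := n } otherwise when e do S
when e do { v := n } otherwise when e do M
when e do { v := n } otherwise when e do v := n

[S [U when e do [M { [L [S [M v := n]]] }] otherwise [U when e do [S [M v := n]]]]]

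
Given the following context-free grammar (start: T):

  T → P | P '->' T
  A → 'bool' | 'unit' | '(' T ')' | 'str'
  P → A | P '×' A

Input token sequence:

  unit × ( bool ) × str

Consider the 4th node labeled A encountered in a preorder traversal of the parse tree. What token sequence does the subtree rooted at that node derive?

[T [P [P [P [A unit]] × [A ( [T [P [A bool]]] )]] × [A str]]]

str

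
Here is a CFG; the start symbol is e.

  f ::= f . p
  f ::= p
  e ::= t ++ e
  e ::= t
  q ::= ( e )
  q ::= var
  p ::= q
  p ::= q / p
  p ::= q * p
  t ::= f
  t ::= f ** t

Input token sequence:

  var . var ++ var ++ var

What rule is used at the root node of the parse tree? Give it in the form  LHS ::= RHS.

[e [t [f [f [p [q var]]] . [p [q var]]]] ++ [e [t [f [p [q var]]]] ++ [e [t [f [p [q var]]]]]]]

e ::= t ++ e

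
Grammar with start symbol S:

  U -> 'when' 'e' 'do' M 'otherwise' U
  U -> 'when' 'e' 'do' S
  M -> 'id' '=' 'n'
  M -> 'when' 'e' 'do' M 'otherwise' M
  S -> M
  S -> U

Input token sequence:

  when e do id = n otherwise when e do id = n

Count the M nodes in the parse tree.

2

[S [U when e do [M id = n] otherwise [U when e do [S [M id = n]]]]]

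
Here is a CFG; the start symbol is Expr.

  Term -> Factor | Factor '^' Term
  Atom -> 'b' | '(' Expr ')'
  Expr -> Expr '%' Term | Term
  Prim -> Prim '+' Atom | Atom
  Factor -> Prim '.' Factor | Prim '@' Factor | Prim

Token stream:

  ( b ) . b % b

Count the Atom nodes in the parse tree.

4

[Expr [Expr [Term [Factor [Prim [Atom ( [Expr [Term [Factor [Prim [Atom b]]]]] )]] . [Factor [Prim [Atom b]]]]]] % [Term [Factor [Prim [Atom b]]]]]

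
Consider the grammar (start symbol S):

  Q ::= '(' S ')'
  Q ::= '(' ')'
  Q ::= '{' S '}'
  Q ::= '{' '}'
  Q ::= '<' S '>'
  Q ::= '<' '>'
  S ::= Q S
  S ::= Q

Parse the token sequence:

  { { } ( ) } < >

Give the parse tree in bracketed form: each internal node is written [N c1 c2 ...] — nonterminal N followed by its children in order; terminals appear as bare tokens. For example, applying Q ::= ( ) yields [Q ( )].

[S [Q { [S [Q { }] [S [Q ( )]]] }] [S [Q < >]]]

S
Q S
{ S } S
{ Q S } S
{ { } S } S
{ { } Q } S
{ { } ( ) } S
{ { } ( ) } Q
{ { } ( ) } < >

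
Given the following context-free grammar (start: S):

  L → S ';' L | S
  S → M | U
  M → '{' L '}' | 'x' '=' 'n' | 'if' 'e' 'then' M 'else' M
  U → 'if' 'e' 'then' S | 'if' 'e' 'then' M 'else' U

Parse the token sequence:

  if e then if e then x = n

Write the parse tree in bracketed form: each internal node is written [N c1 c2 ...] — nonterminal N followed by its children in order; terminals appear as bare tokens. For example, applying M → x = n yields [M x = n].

[S [U if e then [S [U if e then [S [M x = n]]]]]]

S
U
if e then S
if e then U
if e then if e then S
if e then if e then M
if e then if e then x = n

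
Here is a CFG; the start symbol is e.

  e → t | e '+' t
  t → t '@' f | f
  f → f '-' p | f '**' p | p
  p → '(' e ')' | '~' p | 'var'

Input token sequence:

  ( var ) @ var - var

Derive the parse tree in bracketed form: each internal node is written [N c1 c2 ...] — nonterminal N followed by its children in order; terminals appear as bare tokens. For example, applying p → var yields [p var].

e
t
t @ f
f @ f
p @ f
( e ) @ f
( t ) @ f
( f ) @ f
( p ) @ f
( var ) @ f
( var ) @ f - p
( var ) @ p - p
( var ) @ var - p
( var ) @ var - var

[e [t [t [f [p ( [e [t [f [p var]]]] )]]] @ [f [f [p var]] - [p var]]]]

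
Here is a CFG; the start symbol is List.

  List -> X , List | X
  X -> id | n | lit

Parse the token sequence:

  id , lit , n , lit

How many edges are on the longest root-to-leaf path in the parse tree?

5

[List [X id] , [List [X lit] , [List [X n] , [List [X lit]]]]]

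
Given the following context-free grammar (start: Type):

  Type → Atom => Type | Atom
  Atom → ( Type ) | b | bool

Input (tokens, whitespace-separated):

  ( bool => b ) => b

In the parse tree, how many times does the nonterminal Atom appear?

[Type [Atom ( [Type [Atom bool] => [Type [Atom b]]] )] => [Type [Atom b]]]

4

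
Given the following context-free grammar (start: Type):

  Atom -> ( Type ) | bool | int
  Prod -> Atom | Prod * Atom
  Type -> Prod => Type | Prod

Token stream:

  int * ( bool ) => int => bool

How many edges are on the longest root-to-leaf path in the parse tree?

6

[Type [Prod [Prod [Atom int]] * [Atom ( [Type [Prod [Atom bool]]] )]] => [Type [Prod [Atom int]] => [Type [Prod [Atom bool]]]]]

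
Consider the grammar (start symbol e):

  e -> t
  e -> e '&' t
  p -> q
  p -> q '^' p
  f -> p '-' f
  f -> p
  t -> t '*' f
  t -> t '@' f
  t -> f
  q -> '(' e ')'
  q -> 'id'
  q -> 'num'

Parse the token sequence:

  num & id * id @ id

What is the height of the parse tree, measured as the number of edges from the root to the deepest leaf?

[e [e [t [f [p [q num]]]]] & [t [t [t [f [p [q id]]]] * [f [p [q id]]]] @ [f [p [q id]]]]]

7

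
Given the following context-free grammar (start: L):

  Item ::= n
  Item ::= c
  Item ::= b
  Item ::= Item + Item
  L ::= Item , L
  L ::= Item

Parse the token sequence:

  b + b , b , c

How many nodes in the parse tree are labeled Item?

5

[L [Item [Item b] + [Item b]] , [L [Item b] , [L [Item c]]]]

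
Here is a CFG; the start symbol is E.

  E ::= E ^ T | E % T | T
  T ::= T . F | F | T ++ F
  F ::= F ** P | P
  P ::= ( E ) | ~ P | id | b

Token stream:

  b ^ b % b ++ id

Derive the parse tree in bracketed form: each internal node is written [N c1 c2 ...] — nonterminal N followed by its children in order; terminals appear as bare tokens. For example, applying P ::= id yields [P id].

[E [E [E [T [F [P b]]]] ^ [T [F [P b]]]] % [T [T [F [P b]]] ++ [F [P id]]]]

E
E % T
E ^ T % T
T ^ T % T
F ^ T % T
P ^ T % T
b ^ T % T
b ^ F % T
b ^ P % T
b ^ b % T
b ^ b % T ++ F
b ^ b % F ++ F
b ^ b % P ++ F
b ^ b % b ++ F
b ^ b % b ++ P
b ^ b % b ++ id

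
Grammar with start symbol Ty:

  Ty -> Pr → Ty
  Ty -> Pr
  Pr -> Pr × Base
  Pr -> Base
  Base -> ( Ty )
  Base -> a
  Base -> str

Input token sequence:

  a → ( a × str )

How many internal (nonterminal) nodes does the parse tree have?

11

[Ty [Pr [Base a]] → [Ty [Pr [Base ( [Ty [Pr [Pr [Base a]] × [Base str]]] )]]]]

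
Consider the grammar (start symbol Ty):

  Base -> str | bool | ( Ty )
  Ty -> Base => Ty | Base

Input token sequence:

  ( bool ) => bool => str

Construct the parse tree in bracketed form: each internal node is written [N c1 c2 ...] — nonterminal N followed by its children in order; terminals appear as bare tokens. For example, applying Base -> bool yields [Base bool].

Ty
Base => Ty
( Ty ) => Ty
( Base ) => Ty
( bool ) => Ty
( bool ) => Base => Ty
( bool ) => bool => Ty
( bool ) => bool => Base
( bool ) => bool => str

[Ty [Base ( [Ty [Base bool]] )] => [Ty [Base bool] => [Ty [Base str]]]]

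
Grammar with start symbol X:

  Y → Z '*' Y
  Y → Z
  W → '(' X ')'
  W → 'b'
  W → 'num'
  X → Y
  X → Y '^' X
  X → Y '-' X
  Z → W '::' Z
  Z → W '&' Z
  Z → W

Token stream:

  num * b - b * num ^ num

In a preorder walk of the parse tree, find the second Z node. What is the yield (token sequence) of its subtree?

b

[X [Y [Z [W num]] * [Y [Z [W b]]]] - [X [Y [Z [W b]] * [Y [Z [W num]]]] ^ [X [Y [Z [W num]]]]]]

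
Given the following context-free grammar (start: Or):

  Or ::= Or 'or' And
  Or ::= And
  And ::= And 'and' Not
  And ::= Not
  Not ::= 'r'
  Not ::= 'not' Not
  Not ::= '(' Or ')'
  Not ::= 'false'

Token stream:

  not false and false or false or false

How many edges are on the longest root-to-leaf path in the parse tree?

[Or [Or [Or [And [And [Not not [Not false]]] and [Not false]]] or [And [Not false]]] or [And [Not false]]]

7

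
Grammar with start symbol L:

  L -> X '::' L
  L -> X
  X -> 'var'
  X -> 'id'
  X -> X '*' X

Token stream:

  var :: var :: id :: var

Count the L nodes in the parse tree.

[L [X var] :: [L [X var] :: [L [X id] :: [L [X var]]]]]

4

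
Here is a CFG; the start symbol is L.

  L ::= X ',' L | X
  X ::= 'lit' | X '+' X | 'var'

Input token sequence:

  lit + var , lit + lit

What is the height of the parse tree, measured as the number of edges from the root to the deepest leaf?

4

[L [X [X lit] + [X var]] , [L [X [X lit] + [X lit]]]]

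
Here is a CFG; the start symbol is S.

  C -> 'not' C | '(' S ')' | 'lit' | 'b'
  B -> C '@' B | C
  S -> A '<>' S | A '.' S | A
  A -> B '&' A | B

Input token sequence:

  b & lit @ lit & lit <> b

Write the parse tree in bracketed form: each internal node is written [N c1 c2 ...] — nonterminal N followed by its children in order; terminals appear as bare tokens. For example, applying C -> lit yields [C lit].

[S [A [B [C b]] & [A [B [C lit] @ [B [C lit]]] & [A [B [C lit]]]]] <> [S [A [B [C b]]]]]

S
A <> S
B & A <> S
C & A <> S
b & A <> S
b & B & A <> S
b & C @ B & A <> S
b & lit @ B & A <> S
b & lit @ C & A <> S
b & lit @ lit & A <> S
b & lit @ lit & B <> S
b & lit @ lit & C <> S
b & lit @ lit & lit <> S
b & lit @ lit & lit <> A
b & lit @ lit & lit <> B
b & lit @ lit & lit <> C
b & lit @ lit & lit <> b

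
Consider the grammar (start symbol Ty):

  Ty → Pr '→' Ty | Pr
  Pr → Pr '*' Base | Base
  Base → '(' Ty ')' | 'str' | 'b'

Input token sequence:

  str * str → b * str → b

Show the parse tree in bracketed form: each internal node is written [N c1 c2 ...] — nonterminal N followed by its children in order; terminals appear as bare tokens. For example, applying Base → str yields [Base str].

[Ty [Pr [Pr [Base str]] * [Base str]] → [Ty [Pr [Pr [Base b]] * [Base str]] → [Ty [Pr [Base b]]]]]

Ty
Pr → Ty
Pr * Base → Ty
Base * Base → Ty
str * Base → Ty
str * str → Ty
str * str → Pr → Ty
str * str → Pr * Base → Ty
str * str → Base * Base → Ty
str * str → b * Base → Ty
str * str → b * str → Ty
str * str → b * str → Pr
str * str → b * str → Base
str * str → b * str → b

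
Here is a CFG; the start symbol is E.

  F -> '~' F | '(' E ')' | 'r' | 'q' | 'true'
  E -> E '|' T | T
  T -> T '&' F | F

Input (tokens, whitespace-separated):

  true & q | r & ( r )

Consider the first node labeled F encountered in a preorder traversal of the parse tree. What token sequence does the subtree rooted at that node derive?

true

[E [E [T [T [F true]] & [F q]]] | [T [T [F r]] & [F ( [E [T [F r]]] )]]]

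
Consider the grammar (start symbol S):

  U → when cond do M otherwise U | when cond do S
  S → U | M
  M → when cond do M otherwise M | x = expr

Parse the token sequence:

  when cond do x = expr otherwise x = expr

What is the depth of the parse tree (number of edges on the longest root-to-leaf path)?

3

[S [M when cond do [M x = expr] otherwise [M x = expr]]]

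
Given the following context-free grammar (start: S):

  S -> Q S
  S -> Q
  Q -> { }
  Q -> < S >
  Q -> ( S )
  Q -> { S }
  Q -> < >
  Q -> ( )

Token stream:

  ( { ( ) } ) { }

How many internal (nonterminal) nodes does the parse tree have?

[S [Q ( [S [Q { [S [Q ( )]] }]] )] [S [Q { }]]]

8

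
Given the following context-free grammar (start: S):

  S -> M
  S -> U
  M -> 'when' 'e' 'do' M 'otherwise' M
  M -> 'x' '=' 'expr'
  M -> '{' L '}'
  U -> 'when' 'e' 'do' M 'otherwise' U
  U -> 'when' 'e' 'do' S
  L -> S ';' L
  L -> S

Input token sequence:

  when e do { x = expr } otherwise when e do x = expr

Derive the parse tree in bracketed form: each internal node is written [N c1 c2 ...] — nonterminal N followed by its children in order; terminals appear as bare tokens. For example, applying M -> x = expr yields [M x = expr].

S
U
when e do M otherwise U
when e do { L } otherwise U
when e do { S } otherwise U
when e do { M } otherwise U
when e do { x = expr } otherwise U
when e do { x = expr } otherwise when e do S
when e do { x = expr } otherwise when e do M
when e do { x = expr } otherwise when e do x = expr

[S [U when e do [M { [L [S [M x = expr]]] }] otherwise [U when e do [S [M x = expr]]]]]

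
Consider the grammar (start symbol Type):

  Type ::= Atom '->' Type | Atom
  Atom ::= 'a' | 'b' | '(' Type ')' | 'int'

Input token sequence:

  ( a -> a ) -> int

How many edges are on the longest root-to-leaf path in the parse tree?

[Type [Atom ( [Type [Atom a] -> [Type [Atom a]]] )] -> [Type [Atom int]]]

5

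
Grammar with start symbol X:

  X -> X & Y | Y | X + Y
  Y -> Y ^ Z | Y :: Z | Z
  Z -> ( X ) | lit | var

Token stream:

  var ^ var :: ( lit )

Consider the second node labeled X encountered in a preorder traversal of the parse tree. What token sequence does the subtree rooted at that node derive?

lit

[X [Y [Y [Y [Z var]] ^ [Z var]] :: [Z ( [X [Y [Z lit]]] )]]]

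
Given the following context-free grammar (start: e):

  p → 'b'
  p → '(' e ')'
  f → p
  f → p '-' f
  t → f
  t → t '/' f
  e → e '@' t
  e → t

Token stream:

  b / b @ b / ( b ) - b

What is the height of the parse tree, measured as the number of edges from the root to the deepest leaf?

[e [e [t [t [f [p b]]] / [f [p b]]]] @ [t [t [f [p b]]] / [f [p ( [e [t [f [p b]]]] )] - [f [p b]]]]]

8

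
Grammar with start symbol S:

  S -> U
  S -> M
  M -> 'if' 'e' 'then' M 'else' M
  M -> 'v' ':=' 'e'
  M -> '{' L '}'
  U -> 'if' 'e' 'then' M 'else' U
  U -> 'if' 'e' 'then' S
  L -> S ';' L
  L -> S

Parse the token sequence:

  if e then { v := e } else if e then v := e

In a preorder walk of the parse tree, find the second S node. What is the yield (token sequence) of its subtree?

v := e

[S [U if e then [M { [L [S [M v := e]]] }] else [U if e then [S [M v := e]]]]]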